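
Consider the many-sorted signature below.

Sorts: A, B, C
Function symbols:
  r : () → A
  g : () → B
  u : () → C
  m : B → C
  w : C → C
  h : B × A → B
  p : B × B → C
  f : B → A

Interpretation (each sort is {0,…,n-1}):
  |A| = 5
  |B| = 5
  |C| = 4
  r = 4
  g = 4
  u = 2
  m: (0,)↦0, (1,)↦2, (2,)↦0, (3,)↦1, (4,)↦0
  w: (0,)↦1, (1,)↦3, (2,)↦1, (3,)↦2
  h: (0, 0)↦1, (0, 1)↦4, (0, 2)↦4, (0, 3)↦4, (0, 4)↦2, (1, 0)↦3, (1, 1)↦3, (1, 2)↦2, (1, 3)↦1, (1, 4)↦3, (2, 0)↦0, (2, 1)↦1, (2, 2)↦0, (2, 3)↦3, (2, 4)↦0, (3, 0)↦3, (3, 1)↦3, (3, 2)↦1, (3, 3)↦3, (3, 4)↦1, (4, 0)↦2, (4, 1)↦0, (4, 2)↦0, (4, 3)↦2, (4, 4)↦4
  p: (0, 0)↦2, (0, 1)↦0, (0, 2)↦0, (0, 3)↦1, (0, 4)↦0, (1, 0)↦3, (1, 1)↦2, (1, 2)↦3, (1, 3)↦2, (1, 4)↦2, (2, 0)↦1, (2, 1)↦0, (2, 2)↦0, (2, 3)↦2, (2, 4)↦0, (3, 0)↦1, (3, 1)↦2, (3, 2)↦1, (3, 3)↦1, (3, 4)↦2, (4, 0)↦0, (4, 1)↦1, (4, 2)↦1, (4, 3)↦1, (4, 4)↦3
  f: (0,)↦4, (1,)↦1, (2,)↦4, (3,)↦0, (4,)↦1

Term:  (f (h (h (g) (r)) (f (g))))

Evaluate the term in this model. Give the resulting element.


value = 4

  g = 4
  r = 4
  (h (g) (r)) = h(4, 4) = 4
  g = 4
  (f (g)) = f(4,) = 1
  (h (h (g) (r)) (f (g))) = h(4, 1) = 0
  (f (h (h (g) (r)) (f (g)))) = f(0,) = 4


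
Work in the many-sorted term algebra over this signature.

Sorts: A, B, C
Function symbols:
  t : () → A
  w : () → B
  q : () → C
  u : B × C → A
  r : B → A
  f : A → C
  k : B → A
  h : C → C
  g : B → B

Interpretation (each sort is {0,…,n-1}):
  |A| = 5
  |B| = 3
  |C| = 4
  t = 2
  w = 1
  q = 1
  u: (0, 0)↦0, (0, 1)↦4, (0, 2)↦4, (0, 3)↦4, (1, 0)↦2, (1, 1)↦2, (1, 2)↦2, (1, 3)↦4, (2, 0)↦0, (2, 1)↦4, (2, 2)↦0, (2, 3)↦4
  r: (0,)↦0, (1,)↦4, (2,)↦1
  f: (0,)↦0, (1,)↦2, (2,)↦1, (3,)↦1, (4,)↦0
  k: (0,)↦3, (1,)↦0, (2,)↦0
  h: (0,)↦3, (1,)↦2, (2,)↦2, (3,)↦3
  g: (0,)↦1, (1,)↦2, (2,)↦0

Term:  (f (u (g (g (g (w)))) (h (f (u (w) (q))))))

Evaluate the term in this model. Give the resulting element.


  w = 1
  (g (w)) = g(1,) = 2
  (g (g (w))) = g(2,) = 0
  (g (g (g (w)))) = g(0,) = 1
  w = 1
  q = 1
  (u (w) (q)) = u(1, 1) = 2
  (f (u (w) (q))) = f(2,) = 1
  (h (f (u (w) (q)))) = h(1,) = 2
  (u (g (g (g (w)))) (h (f (u (w) (q))))) = u(1, 2) = 2
  (f (u (g (g (g (w)))) (h (f (u (w) (q)))))) = f(2,) = 1

value = 1


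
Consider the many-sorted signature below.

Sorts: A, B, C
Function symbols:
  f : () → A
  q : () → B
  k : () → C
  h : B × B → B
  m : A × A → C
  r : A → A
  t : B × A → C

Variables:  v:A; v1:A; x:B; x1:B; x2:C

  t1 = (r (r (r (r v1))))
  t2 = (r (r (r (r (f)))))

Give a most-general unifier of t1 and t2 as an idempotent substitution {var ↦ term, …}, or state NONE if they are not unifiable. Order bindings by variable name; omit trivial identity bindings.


{v1 ↦ (f)}


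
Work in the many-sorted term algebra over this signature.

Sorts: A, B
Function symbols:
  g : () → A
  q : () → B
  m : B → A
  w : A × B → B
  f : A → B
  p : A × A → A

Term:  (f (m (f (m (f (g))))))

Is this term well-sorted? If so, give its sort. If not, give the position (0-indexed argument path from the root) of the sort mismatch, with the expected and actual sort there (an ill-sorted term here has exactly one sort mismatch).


well-sorted; sort = B

          (g) : A
        (f (g)) : B
      (m (f (g))) : A
    (f (m (f (g)))) : B
  (m (f (m (f (g))))) : A
(f (m (f (m (f (g)))))) : B


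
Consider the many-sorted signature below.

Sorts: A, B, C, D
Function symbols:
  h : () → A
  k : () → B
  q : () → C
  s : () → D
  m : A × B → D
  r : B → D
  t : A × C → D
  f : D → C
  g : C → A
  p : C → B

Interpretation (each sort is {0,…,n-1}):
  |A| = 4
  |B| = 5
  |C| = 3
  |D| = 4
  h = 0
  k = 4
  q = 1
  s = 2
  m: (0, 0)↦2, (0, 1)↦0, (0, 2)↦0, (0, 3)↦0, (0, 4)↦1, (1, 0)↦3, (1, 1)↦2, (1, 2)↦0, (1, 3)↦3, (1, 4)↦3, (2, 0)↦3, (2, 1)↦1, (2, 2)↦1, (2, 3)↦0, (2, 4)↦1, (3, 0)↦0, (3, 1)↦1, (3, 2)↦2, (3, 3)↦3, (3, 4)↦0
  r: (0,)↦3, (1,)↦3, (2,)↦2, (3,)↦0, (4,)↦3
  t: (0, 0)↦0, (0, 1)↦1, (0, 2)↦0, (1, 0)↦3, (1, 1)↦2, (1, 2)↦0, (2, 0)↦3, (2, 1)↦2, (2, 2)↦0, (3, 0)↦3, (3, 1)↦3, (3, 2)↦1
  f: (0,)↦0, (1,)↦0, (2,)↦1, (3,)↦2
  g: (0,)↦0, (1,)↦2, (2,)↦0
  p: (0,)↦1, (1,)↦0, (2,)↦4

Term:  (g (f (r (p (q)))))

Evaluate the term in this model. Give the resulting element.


  q = 1
  (p (q)) = p(1,) = 0
  (r (p (q))) = r(0,) = 3
  (f (r (p (q)))) = f(3,) = 2
  (g (f (r (p (q))))) = g(2,) = 0

value = 0


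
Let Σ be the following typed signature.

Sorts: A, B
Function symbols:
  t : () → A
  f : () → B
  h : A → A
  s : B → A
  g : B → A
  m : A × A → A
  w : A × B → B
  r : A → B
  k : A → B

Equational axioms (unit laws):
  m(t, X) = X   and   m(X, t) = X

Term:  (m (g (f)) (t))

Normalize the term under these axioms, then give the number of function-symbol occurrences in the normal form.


1. (m (g (f)) (t))  →  (g (f))
normal form: (g (f))

size = 2


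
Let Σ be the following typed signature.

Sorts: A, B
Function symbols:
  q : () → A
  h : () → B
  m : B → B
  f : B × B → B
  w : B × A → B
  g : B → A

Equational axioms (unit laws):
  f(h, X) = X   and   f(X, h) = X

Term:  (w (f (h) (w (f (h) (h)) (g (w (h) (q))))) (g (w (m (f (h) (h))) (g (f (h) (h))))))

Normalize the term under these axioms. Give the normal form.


normal form = (w (w (h) (g (w (h) (q)))) (g (w (m (h)) (g (h)))))

1. (w (f (h) (w (f (h) (h)) (g (w (h) (q))))) (g (w (m (f (h) (h))) (g (f (h) (h))))))  →  (w (w (f (h) (h)) (g (w (h) (q)))) (g (w (m (f (h) (h))) (g (f (h) (h))))))
2. (w (w (f (h) (h)) (g (w (h) (q)))) (g (w (m (f (h) (h))) (g (f (h) (h))))))  →  (w (w (h) (g (w (h) (q)))) (g (w (m (f (h) (h))) (g (f (h) (h))))))
3. (w (w (h) (g (w (h) (q)))) (g (w (m (f (h) (h))) (g (f (h) (h))))))  →  (w (w (h) (g (w (h) (q)))) (g (w (m (h)) (g (f (h) (h))))))
4. (w (w (h) (g (w (h) (q)))) (g (w (m (h)) (g (f (h) (h))))))  →  (w (w (h) (g (w (h) (q)))) (g (w (m (h)) (g (h)))))


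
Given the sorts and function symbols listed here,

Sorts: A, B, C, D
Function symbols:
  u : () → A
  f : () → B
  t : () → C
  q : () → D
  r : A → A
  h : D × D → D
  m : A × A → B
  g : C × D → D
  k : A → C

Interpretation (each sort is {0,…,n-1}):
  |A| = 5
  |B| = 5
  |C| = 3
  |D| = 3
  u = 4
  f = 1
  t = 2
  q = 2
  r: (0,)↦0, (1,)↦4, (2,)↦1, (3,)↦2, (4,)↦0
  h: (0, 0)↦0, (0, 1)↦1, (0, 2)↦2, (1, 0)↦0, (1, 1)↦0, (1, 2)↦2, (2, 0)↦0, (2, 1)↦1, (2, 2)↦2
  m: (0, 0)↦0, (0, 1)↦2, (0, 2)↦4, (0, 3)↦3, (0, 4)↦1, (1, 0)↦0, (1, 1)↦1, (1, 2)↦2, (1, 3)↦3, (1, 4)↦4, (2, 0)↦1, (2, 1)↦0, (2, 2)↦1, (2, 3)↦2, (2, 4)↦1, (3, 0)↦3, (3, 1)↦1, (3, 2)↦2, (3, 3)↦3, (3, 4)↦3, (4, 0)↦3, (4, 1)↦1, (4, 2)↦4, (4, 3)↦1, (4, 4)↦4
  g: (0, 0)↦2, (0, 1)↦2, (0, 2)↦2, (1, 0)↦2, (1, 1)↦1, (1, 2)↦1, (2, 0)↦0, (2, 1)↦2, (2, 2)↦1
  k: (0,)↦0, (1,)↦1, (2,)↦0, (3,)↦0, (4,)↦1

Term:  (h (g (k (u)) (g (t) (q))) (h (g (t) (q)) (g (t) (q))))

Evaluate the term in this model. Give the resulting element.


value = 0

  u = 4
  (k (u)) = k(4,) = 1
  t = 2
  q = 2
  (g (t) (q)) = g(2, 2) = 1
  (g (k (u)) (g (t) (q))) = g(1, 1) = 1
  t = 2
  q = 2
  (g (t) (q)) = g(2, 2) = 1
  t = 2
  q = 2
  (g (t) (q)) = g(2, 2) = 1
  (h (g (t) (q)) (g (t) (q))) = h(1, 1) = 0
  (h (g (k (u)) (g (t) (q))) (h (g (t) (q)) (g (t) (q)))) = h(1, 0) = 0


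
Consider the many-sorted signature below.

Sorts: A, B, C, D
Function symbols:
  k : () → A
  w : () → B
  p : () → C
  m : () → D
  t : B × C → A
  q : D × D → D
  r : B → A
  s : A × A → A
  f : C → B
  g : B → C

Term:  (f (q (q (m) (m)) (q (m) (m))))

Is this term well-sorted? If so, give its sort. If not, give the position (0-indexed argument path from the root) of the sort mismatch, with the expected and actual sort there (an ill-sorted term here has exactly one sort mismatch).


ill-sorted at position [0]: expected C, got D

      (m) : D
      (m) : D
    (q (m) (m)) : D
      (m) : D
      (m) : D
    (q (m) (m)) : D
  (q (q (m) (m)) (q (m) (m))) : D
(f (q (q (m) (m)) (q (m) (m)))) : ✗ arg 0 at [0] has sort D, expected C


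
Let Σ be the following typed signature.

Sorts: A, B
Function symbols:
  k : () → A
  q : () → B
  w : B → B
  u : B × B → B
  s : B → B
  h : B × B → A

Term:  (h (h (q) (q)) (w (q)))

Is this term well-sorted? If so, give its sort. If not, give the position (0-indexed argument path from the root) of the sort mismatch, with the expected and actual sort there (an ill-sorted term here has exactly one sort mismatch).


    (q) : B
    (q) : B
  (h (q) (q)) : A
    (q) : B
  (w (q)) : B
(h (h (q) (q)) (w (q))) : ✗ arg 0 at [0] has sort A, expected B

ill-sorted at position [0]: expected B, got A


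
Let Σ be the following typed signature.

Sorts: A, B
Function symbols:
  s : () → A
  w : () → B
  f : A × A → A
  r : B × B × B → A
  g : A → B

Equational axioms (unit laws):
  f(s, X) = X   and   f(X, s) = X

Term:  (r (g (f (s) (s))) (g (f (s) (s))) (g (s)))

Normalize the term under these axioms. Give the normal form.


normal form = (r (g (s)) (g (s)) (g (s)))

1. (r (g (f (s) (s))) (g (f (s) (s))) (g (s)))  →  (r (g (s)) (g (f (s) (s))) (g (s)))
2. (r (g (s)) (g (f (s) (s))) (g (s)))  →  (r (g (s)) (g (s)) (g (s)))


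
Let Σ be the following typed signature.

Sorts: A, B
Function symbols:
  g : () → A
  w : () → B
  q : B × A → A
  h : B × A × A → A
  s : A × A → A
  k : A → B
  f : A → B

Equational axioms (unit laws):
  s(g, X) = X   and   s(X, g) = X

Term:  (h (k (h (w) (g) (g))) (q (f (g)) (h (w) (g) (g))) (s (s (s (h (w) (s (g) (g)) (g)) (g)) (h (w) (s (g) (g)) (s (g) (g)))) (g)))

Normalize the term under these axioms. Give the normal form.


normal form = (h (k (h (w) (g) (g))) (q (f (g)) (h (w) (g) (g))) (s (h (w) (g) (g)) (h (w) (g) (g))))

1. (h (k (h (w) (g) (g))) (q (f (g)) (h (w) (g) (g))) (s (s (s (h (w) (s (g) (g)) (g)) (g)) (h (w) (s (g) (g)) (s (g) (g)))) (g)))  →  (h (k (h (w) (g) (g))) (q (f (g)) (h (w) (g) (g))) (s (s (h (w) (s (g) (g)) (g)) (g)) (h (w) (s (g) (g)) (s (g) (g)))))
2. (h (k (h (w) (g) (g))) (q (f (g)) (h (w) (g) (g))) (s (s (h (w) (s (g) (g)) (g)) (g)) (h (w) (s (g) (g)) (s (g) (g)))))  →  (h (k (h (w) (g) (g))) (q (f (g)) (h (w) (g) (g))) (s (h (w) (s (g) (g)) (g)) (h (w) (s (g) (g)) (s (g) (g)))))
3. (h (k (h (w) (g) (g))) (q (f (g)) (h (w) (g) (g))) (s (h (w) (s (g) (g)) (g)) (h (w) (s (g) (g)) (s (g) (g)))))  →  (h (k (h (w) (g) (g))) (q (f (g)) (h (w) (g) (g))) (s (h (w) (g) (g)) (h (w) (s (g) (g)) (s (g) (g)))))
4. (h (k (h (w) (g) (g))) (q (f (g)) (h (w) (g) (g))) (s (h (w) (g) (g)) (h (w) (s (g) (g)) (s (g) (g)))))  →  (h (k (h (w) (g) (g))) (q (f (g)) (h (w) (g) (g))) (s (h (w) (g) (g)) (h (w) (g) (s (g) (g)))))
5. (h (k (h (w) (g) (g))) (q (f (g)) (h (w) (g) (g))) (s (h (w) (g) (g)) (h (w) (g) (s (g) (g)))))  →  (h (k (h (w) (g) (g))) (q (f (g)) (h (w) (g) (g))) (s (h (w) (g) (g)) (h (w) (g) (g))))


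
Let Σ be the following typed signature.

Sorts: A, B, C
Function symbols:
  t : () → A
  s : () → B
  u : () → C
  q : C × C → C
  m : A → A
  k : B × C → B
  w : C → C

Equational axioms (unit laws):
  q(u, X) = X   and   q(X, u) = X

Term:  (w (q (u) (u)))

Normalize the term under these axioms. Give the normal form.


1. (w (q (u) (u)))  →  (w (u))

normal form = (w (u))


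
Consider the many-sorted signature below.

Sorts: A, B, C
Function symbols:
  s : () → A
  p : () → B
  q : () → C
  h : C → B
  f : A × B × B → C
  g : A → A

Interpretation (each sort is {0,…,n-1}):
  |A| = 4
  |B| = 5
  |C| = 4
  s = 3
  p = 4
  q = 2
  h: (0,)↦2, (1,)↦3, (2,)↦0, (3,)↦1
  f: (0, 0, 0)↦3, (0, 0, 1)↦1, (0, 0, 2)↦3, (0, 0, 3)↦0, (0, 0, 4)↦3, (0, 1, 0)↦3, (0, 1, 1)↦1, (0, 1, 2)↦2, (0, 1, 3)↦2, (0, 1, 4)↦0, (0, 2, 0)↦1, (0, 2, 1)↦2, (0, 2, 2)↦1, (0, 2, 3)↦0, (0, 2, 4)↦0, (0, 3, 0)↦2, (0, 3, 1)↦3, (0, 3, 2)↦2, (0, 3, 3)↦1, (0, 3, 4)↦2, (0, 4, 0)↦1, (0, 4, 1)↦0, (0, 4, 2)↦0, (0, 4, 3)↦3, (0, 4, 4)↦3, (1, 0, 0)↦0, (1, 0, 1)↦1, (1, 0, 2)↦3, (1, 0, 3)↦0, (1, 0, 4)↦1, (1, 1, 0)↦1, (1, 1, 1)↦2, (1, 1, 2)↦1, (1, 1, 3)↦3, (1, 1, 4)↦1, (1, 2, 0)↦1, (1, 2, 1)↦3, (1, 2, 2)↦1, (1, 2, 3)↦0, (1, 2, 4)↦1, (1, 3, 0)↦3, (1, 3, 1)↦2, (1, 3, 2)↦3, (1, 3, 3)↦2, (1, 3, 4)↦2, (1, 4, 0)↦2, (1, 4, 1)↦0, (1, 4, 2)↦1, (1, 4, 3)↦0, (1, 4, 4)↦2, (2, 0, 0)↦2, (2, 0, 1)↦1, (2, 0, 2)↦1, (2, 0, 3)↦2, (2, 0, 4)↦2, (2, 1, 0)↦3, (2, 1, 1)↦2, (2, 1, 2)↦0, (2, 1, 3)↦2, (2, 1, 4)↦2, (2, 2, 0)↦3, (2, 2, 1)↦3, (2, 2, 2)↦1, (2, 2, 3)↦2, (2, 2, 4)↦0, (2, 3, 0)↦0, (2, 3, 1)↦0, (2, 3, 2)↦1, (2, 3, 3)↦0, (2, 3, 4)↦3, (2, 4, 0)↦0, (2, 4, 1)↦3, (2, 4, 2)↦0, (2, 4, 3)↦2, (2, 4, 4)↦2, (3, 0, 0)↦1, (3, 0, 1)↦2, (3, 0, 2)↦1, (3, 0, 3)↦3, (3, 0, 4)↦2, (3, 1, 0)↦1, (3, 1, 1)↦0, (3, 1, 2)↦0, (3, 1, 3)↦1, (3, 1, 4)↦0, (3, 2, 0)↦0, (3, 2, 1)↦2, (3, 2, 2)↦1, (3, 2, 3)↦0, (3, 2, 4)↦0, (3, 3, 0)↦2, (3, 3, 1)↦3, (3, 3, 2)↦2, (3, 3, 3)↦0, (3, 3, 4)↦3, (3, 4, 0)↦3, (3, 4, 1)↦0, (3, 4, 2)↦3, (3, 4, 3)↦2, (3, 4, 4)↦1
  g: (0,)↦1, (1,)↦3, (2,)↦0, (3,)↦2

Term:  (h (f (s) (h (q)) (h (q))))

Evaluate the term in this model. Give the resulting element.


  s = 3
  q = 2
  (h (q)) = h(2,) = 0
  q = 2
  (h (q)) = h(2,) = 0
  (f (s) (h (q)) (h (q))) = f(3, 0, 0) = 1
  (h (f (s) (h (q)) (h (q)))) = h(1,) = 3

value = 3


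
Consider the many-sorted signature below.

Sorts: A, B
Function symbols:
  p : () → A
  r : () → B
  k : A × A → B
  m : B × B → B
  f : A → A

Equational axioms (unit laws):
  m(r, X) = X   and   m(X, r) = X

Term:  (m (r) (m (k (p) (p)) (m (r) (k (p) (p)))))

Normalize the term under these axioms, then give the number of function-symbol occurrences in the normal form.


1. (m (r) (m (k (p) (p)) (m (r) (k (p) (p)))))  →  (m (k (p) (p)) (m (r) (k (p) (p))))
2. (m (k (p) (p)) (m (r) (k (p) (p))))  →  (m (k (p) (p)) (k (p) (p)))
normal form: (m (k (p) (p)) (k (p) (p)))

size = 7


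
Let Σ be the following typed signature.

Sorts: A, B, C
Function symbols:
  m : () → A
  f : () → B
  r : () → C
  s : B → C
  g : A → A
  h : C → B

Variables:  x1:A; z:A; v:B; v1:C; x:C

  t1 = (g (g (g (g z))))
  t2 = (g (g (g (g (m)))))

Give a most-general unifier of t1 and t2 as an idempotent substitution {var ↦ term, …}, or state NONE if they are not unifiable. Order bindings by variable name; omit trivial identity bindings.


{z ↦ (m)}


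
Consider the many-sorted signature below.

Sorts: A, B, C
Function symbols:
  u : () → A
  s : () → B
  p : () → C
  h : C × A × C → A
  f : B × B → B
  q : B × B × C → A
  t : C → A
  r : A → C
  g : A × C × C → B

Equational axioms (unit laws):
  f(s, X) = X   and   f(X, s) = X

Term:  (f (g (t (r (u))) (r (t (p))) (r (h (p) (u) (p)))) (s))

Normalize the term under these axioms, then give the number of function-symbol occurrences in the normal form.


1. (f (g (t (r (u))) (r (t (p))) (r (h (p) (u) (p)))) (s))  →  (g (t (r (u))) (r (t (p))) (r (h (p) (u) (p))))
normal form: (g (t (r (u))) (r (t (p))) (r (h (p) (u) (p))))

size = 12


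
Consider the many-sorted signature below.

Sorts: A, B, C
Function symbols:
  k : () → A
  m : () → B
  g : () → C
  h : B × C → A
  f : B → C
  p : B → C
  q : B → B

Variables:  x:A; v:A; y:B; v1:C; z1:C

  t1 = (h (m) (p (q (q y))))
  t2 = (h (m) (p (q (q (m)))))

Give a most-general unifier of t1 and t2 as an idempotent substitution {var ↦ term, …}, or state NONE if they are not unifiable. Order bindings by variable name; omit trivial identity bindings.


{y ↦ (m)}


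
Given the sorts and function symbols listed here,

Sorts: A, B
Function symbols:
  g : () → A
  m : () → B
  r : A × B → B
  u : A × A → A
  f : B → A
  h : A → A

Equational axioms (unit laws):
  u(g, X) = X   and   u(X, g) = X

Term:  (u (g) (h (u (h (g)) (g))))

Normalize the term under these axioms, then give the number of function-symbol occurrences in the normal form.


size = 3

1. (u (g) (h (u (h (g)) (g))))  →  (h (u (h (g)) (g)))
2. (h (u (h (g)) (g)))  →  (h (h (g)))
normal form: (h (h (g)))


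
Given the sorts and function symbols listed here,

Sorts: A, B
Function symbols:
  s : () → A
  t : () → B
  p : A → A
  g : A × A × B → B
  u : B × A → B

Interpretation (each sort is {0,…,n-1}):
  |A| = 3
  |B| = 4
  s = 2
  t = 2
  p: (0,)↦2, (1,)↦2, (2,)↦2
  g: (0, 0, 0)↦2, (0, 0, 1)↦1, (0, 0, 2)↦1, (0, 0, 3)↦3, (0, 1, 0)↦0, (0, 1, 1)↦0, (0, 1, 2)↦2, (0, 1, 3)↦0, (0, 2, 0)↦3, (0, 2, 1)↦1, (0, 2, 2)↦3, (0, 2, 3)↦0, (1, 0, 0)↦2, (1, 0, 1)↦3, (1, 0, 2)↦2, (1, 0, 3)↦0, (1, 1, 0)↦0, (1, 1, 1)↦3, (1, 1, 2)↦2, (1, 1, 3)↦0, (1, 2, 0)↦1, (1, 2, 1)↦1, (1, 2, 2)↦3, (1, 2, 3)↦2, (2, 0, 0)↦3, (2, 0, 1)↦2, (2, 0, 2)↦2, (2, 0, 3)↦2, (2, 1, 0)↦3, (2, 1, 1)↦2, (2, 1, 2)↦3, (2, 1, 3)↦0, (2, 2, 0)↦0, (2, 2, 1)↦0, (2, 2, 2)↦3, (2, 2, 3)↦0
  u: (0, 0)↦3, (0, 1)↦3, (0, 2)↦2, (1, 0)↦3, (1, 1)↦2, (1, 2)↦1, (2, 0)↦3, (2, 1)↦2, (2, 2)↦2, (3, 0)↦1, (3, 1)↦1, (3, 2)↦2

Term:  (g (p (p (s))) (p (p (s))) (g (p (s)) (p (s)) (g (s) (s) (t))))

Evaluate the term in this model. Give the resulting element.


value = 0

  s = 2
  (p (s)) = p(2,) = 2
  (p (p (s))) = p(2,) = 2
  s = 2
  (p (s)) = p(2,) = 2
  (p (p (s))) = p(2,) = 2
  s = 2
  (p (s)) = p(2,) = 2
  s = 2
  (p (s)) = p(2,) = 2
  s = 2
  s = 2
  t = 2
  (g (s) (s) (t)) = g(2, 2, 2) = 3
  (g (p (s)) (p (s)) (g (s) (s) (t))) = g(2, 2, 3) = 0
  (g (p (p (s))) (p (p (s))) (g (p (s)) (p (s)) (g (s) (s) (t)))) = g(2, 2, 0) = 0


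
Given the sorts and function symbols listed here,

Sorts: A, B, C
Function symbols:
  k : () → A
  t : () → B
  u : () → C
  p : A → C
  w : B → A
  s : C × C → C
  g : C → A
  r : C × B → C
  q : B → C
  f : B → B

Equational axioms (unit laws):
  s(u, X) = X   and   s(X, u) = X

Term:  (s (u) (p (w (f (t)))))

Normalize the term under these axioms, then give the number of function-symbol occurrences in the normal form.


1. (s (u) (p (w (f (t)))))  →  (p (w (f (t))))
normal form: (p (w (f (t))))

size = 4


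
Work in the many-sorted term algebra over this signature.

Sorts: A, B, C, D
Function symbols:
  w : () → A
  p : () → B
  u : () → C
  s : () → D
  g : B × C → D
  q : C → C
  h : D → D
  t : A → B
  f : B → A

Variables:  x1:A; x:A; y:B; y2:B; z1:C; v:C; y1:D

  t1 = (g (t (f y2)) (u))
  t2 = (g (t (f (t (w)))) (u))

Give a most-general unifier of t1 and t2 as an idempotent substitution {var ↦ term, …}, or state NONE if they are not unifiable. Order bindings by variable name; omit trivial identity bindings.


{y2 ↦ (t (w))}


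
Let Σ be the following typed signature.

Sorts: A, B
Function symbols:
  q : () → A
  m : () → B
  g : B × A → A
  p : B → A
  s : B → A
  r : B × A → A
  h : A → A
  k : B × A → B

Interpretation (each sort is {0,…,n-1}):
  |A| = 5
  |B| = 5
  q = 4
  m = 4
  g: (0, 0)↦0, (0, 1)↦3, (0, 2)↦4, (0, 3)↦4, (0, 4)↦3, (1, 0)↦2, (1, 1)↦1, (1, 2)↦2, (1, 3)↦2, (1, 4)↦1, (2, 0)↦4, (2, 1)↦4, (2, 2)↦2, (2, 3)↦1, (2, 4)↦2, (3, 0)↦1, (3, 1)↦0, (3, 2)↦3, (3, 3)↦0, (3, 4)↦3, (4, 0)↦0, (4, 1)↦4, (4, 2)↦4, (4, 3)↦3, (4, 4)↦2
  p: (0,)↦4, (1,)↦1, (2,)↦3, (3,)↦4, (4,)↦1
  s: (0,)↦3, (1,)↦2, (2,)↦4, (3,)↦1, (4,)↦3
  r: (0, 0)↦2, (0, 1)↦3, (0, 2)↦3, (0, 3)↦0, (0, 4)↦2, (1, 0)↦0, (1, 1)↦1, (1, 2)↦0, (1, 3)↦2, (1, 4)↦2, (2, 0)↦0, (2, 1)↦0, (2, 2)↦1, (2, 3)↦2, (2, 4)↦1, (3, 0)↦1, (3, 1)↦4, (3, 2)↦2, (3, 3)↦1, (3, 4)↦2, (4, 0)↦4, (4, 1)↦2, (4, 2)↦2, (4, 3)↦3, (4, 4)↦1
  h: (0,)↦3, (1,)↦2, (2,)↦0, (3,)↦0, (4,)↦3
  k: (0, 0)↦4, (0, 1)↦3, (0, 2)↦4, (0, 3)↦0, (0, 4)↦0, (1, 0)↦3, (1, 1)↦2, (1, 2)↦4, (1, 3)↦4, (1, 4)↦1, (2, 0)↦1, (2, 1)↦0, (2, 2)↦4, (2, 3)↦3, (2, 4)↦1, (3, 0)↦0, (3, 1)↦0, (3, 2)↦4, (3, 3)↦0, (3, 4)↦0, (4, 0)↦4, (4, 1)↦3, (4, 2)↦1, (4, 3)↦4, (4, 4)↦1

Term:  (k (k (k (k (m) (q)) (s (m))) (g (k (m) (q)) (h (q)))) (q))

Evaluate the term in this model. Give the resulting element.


  m = 4
  q = 4
  (k (m) (q)) = k(4, 4) = 1
  m = 4
  (s (m)) = s(4,) = 3
  (k (k (m) (q)) (s (m))) = k(1, 3) = 4
  m = 4
  q = 4
  (k (m) (q)) = k(4, 4) = 1
  q = 4
  (h (q)) = h(4,) = 3
  (g (k (m) (q)) (h (q))) = g(1, 3) = 2
  (k (k (k (m) (q)) (s (m))) (g (k (m) (q)) (h (q)))) = k(4, 2) = 1
  q = 4
  (k (k (k (k (m) (q)) (s (m))) (g (k (m) (q)) (h (q)))) (q)) = k(1, 4) = 1

value = 1


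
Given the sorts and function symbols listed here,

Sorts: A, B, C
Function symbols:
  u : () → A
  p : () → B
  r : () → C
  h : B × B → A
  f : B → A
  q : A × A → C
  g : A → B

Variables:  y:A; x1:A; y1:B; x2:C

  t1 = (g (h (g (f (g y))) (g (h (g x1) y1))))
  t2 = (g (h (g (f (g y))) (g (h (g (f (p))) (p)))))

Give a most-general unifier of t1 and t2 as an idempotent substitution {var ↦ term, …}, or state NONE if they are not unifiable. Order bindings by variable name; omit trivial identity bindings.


{x1 ↦ (f (p)), y1 ↦ (p)}


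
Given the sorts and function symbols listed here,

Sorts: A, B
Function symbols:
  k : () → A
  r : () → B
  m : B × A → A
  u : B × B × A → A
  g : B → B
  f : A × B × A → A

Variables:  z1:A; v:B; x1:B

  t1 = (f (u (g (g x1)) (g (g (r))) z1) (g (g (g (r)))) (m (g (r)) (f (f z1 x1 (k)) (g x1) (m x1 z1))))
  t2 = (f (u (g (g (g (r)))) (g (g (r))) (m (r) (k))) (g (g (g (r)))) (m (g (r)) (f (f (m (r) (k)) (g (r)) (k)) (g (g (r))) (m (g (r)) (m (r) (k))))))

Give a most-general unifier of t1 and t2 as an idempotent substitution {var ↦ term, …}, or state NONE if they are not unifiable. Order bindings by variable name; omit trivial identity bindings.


{x1 ↦ (g (r)), z1 ↦ (m (r) (k))}


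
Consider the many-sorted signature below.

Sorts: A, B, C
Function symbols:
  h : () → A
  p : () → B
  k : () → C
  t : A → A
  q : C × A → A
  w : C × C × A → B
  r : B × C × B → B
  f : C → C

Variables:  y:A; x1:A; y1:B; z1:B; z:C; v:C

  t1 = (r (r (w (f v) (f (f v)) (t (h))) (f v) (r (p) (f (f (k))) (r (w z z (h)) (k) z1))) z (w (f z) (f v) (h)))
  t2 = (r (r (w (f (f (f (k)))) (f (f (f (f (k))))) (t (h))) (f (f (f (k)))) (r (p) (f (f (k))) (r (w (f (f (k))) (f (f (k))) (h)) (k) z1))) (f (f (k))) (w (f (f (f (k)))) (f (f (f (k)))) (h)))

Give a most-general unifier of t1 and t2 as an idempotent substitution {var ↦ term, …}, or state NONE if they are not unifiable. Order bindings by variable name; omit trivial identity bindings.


{v ↦ (f (f (k))), z ↦ (f (f (k)))}


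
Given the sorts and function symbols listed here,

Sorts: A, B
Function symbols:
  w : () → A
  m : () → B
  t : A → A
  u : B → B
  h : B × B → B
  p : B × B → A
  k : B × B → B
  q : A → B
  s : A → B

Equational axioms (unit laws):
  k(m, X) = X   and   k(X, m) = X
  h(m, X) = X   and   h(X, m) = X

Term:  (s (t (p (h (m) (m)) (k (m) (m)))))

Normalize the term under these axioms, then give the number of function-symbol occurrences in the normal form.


size = 5

1. (s (t (p (h (m) (m)) (k (m) (m)))))  →  (s (t (p (m) (k (m) (m)))))
2. (s (t (p (m) (k (m) (m)))))  →  (s (t (p (m) (m))))
normal form: (s (t (p (m) (m))))


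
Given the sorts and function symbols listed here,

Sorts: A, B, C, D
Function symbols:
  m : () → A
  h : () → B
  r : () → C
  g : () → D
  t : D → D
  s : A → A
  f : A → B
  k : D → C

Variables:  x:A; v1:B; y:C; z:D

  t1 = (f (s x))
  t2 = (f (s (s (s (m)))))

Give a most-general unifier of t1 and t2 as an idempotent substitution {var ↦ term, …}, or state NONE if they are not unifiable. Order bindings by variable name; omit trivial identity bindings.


{x ↦ (s (s (m)))}


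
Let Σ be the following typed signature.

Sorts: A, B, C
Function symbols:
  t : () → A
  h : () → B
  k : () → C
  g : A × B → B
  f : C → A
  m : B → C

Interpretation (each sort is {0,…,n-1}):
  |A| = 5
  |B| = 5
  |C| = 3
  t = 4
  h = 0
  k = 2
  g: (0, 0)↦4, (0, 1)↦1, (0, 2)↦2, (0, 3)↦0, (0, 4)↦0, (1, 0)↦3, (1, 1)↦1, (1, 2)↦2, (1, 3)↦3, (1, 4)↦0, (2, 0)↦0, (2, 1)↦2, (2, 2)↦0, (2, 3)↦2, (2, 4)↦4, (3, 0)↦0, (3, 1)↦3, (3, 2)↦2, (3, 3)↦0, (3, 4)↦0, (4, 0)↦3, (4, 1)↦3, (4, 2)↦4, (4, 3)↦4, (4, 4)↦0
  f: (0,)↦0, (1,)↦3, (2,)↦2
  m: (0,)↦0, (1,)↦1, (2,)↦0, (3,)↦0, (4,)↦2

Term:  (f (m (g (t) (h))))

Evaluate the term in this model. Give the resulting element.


value = 0

  t = 4
  h = 0
  (g (t) (h)) = g(4, 0) = 3
  (m (g (t) (h))) = m(3,) = 0
  (f (m (g (t) (h)))) = f(0,) = 0


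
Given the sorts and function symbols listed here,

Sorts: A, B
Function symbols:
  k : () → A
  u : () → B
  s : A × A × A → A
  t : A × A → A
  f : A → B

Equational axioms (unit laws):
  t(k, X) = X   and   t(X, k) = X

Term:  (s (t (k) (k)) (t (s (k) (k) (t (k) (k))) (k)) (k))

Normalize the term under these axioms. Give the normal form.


normal form = (s (k) (s (k) (k) (k)) (k))

1. (s (t (k) (k)) (t (s (k) (k) (t (k) (k))) (k)) (k))  →  (s (k) (t (s (k) (k) (t (k) (k))) (k)) (k))
2. (s (k) (t (s (k) (k) (t (k) (k))) (k)) (k))  →  (s (k) (s (k) (k) (t (k) (k))) (k))
3. (s (k) (s (k) (k) (t (k) (k))) (k))  →  (s (k) (s (k) (k) (k)) (k))


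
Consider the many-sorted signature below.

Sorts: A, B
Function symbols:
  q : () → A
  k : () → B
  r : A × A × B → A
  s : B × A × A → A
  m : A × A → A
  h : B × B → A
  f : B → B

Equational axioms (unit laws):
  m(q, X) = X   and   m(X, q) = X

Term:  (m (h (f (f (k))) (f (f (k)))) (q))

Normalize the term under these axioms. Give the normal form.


normal form = (h (f (f (k))) (f (f (k))))

1. (m (h (f (f (k))) (f (f (k)))) (q))  →  (h (f (f (k))) (f (f (k))))


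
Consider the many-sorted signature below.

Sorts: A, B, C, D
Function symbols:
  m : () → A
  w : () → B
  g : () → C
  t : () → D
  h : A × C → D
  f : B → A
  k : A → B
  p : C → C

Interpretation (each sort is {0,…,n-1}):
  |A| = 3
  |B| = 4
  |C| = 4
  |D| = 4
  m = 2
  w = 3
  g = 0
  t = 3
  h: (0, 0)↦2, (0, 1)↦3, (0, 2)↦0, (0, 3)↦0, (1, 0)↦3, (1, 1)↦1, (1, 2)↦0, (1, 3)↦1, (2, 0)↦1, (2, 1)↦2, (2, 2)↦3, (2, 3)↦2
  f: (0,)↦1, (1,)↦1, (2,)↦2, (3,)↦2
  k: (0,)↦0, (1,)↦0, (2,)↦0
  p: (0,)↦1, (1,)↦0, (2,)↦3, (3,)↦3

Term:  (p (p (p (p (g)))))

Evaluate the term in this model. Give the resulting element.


  g = 0
  (p (g)) = p(0,) = 1
  (p (p (g))) = p(1,) = 0
  (p (p (p (g)))) = p(0,) = 1
  (p (p (p (p (g))))) = p(1,) = 0

value = 0


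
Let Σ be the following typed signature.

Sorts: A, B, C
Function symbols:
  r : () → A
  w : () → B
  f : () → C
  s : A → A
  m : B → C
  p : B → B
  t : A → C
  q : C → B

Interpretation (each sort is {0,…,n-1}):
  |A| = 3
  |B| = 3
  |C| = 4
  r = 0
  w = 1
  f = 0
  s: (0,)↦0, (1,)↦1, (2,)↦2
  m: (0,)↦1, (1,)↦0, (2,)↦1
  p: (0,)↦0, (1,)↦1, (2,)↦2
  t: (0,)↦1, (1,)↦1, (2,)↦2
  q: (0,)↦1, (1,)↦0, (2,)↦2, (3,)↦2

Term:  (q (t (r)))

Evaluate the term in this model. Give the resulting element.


  r = 0
  (t (r)) = t(0,) = 1
  (q (t (r))) = q(1,) = 0

value = 0


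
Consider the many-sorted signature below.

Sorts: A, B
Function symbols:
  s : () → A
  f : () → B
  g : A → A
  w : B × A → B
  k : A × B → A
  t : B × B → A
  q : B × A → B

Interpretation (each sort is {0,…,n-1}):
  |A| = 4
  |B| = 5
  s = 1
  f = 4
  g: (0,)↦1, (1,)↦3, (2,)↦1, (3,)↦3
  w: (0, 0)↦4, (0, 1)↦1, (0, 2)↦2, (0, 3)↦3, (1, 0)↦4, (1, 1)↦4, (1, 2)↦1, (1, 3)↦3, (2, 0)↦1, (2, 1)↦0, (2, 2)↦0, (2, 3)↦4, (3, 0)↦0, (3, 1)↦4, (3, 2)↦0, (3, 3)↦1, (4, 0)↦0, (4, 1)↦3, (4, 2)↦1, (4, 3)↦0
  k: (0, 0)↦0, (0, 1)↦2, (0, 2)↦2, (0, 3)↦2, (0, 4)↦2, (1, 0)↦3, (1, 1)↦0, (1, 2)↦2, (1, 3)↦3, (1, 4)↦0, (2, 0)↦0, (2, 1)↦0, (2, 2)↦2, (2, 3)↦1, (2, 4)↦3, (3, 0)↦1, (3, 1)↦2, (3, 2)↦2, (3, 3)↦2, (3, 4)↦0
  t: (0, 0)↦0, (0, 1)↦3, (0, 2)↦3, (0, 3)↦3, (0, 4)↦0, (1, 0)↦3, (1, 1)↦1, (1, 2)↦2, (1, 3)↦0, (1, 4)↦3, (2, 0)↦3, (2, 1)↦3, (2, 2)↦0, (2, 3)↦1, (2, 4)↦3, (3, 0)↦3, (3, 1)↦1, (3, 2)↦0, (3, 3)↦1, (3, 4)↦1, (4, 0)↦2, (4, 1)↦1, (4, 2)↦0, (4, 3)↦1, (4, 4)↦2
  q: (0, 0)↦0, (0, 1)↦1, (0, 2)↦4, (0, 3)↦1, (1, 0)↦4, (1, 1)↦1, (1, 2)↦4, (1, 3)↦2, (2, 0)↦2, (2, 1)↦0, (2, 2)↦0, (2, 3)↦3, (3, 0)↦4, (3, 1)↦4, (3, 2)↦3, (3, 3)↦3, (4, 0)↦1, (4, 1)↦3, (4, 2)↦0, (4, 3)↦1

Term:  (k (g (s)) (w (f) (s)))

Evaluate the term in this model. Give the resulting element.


  s = 1
  (g (s)) = g(1,) = 3
  f = 4
  s = 1
  (w (f) (s)) = w(4, 1) = 3
  (k (g (s)) (w (f) (s))) = k(3, 3) = 2

value = 2


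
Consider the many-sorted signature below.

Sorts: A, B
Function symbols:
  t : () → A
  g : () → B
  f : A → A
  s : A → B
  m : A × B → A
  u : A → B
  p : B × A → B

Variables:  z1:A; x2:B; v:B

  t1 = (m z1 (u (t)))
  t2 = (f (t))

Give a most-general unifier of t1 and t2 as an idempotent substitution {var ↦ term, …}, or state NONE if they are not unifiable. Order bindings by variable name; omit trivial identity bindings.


NONE (not unifiable)

head clash or occurs-check failure — not unifiable


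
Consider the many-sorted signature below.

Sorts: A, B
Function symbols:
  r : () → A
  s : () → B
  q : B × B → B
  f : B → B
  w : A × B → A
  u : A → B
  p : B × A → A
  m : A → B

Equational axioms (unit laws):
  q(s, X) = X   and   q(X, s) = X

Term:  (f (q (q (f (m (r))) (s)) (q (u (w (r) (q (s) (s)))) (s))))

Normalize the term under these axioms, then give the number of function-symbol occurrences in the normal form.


size = 9

1. (f (q (q (f (m (r))) (s)) (q (u (w (r) (q (s) (s)))) (s))))  →  (f (q (f (m (r))) (q (u (w (r) (q (s) (s)))) (s))))
2. (f (q (f (m (r))) (q (u (w (r) (q (s) (s)))) (s))))  →  (f (q (f (m (r))) (u (w (r) (q (s) (s))))))
3. (f (q (f (m (r))) (u (w (r) (q (s) (s))))))  →  (f (q (f (m (r))) (u (w (r) (s)))))
normal form: (f (q (f (m (r))) (u (w (r) (s)))))


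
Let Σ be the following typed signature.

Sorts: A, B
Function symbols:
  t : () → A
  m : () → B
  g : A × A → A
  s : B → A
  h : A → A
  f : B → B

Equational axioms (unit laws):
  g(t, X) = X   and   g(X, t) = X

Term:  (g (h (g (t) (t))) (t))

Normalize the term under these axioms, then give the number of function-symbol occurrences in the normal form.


size = 2

1. (g (h (g (t) (t))) (t))  →  (h (g (t) (t)))
2. (h (g (t) (t)))  →  (h (t))
normal form: (h (t))


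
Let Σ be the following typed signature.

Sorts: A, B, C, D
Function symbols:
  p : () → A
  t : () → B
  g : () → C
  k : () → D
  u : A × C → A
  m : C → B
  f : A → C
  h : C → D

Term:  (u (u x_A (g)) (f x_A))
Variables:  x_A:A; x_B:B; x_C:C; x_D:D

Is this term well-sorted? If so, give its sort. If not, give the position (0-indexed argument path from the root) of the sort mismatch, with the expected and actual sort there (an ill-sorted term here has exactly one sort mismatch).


well-sorted; sort = A

    x_A : A
    (g) : C
  (u x_A (g)) : A
    x_A : A
  (f x_A) : C
(u (u x_A (g)) (f x_A)) : A


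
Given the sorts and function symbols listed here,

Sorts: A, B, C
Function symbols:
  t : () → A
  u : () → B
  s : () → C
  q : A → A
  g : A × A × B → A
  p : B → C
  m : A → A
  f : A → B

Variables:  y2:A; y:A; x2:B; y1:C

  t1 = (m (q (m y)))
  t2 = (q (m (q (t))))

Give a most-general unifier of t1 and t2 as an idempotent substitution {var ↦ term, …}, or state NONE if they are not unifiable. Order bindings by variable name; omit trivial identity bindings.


NONE (not unifiable)

head clash or occurs-check failure — not unifiable


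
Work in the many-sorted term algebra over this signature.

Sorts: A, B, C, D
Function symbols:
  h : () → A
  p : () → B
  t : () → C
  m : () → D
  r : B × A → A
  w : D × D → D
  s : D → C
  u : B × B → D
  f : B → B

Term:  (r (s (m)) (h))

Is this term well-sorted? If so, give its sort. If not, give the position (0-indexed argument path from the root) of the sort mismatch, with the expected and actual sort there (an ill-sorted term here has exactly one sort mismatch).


    (m) : D
  (s (m)) : C
  (h) : A
(r (s (m)) (h)) : ✗ arg 0 at [0] has sort C, expected B

ill-sorted at position [0]: expected B, got C


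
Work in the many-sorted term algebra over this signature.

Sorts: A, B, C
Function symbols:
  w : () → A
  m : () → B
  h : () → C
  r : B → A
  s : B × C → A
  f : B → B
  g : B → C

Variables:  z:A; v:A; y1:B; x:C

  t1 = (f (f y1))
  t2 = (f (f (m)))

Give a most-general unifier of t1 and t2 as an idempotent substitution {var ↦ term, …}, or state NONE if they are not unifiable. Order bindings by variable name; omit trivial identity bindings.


{y1 ↦ (m)}


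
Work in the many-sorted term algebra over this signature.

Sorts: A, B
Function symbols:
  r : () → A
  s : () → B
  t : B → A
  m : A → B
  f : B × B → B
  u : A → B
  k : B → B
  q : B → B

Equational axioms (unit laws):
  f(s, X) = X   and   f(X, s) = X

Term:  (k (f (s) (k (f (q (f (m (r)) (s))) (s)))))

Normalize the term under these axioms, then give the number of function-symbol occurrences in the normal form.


1. (k (f (s) (k (f (q (f (m (r)) (s))) (s)))))  →  (k (k (f (q (f (m (r)) (s))) (s))))
2. (k (k (f (q (f (m (r)) (s))) (s))))  →  (k (k (q (f (m (r)) (s)))))
3. (k (k (q (f (m (r)) (s)))))  →  (k (k (q (m (r)))))
normal form: (k (k (q (m (r)))))

size = 5


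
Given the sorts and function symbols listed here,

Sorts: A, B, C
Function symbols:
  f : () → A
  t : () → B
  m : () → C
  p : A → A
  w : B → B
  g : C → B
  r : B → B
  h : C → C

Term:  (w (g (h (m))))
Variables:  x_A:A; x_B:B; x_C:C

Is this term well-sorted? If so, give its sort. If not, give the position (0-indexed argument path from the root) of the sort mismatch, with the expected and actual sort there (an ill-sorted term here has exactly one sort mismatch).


      (m) : C
    (h (m)) : C
  (g (h (m))) : B
(w (g (h (m)))) : B

well-sorted; sort = B


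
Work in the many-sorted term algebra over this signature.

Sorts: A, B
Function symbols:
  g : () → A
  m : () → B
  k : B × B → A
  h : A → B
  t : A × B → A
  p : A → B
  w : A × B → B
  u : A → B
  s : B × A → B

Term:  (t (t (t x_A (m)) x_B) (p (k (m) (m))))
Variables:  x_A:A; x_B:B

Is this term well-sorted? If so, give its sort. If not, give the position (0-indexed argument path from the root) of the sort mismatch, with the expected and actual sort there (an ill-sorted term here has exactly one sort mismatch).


      x_A : A
      (m) : B
    (t x_A (m)) : A
    x_B : B
  (t (t x_A (m)) x_B) : A
      (m) : B
      (m) : B
    (k (m) (m)) : A
  (p (k (m) (m))) : B
(t (t (t x_A (m)) x_B) (p (k (m) (m)))) : A

well-sorted; sort = A


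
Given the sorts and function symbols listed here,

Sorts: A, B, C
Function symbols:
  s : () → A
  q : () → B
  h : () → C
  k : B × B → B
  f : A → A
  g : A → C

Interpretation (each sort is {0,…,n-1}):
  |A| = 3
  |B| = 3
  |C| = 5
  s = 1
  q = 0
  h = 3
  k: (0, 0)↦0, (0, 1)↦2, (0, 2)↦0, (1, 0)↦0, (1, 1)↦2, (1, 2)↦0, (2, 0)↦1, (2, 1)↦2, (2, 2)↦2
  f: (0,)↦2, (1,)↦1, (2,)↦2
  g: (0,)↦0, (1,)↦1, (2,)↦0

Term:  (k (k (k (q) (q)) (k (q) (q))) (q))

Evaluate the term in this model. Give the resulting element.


  q = 0
  q = 0
  (k (q) (q)) = k(0, 0) = 0
  q = 0
  q = 0
  (k (q) (q)) = k(0, 0) = 0
  (k (k (q) (q)) (k (q) (q))) = k(0, 0) = 0
  q = 0
  (k (k (k (q) (q)) (k (q) (q))) (q)) = k(0, 0) = 0

value = 0


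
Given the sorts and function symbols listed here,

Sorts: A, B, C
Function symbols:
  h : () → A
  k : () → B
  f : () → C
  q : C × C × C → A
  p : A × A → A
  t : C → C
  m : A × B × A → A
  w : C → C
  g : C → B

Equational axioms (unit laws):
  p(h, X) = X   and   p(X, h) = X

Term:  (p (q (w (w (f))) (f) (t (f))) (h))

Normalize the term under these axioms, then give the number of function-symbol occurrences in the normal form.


1. (p (q (w (w (f))) (f) (t (f))) (h))  →  (q (w (w (f))) (f) (t (f)))
normal form: (q (w (w (f))) (f) (t (f)))

size = 7


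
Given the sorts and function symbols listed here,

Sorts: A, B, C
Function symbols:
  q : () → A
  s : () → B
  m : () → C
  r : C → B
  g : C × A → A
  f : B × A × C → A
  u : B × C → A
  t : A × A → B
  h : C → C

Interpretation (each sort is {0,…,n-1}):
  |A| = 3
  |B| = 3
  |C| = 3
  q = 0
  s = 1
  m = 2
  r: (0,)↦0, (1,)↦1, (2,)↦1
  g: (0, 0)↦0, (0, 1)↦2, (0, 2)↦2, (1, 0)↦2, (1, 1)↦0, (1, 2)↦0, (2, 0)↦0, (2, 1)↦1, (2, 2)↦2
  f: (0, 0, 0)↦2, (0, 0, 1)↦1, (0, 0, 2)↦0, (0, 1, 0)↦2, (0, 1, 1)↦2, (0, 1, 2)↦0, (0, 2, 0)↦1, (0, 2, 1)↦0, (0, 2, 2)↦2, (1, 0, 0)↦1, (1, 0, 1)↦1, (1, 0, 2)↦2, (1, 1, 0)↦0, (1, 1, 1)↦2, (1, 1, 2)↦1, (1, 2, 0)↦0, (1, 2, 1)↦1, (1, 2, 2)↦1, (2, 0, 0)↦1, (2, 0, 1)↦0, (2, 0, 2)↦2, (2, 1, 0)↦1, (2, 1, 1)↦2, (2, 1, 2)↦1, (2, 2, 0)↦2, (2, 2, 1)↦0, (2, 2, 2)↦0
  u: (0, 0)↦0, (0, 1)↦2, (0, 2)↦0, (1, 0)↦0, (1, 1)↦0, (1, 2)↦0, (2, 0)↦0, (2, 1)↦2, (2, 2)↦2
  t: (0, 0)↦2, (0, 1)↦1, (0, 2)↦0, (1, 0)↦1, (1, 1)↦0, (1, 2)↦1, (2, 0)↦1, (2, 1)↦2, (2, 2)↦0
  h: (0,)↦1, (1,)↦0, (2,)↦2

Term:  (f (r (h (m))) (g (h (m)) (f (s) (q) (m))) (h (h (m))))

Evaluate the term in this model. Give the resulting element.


  m = 2
  (h (m)) = h(2,) = 2
  (r (h (m))) = r(2,) = 1
  m = 2
  (h (m)) = h(2,) = 2
  s = 1
  q = 0
  m = 2
  (f (s) (q) (m)) = f(1, 0, 2) = 2
  (g (h (m)) (f (s) (q) (m))) = g(2, 2) = 2
  m = 2
  (h (m)) = h(2,) = 2
  (h (h (m))) = h(2,) = 2
  (f (r (h (m))) (g (h (m)) (f (s) (q) (m))) (h (h (m)))) = f(1, 2, 2) = 1

value = 1


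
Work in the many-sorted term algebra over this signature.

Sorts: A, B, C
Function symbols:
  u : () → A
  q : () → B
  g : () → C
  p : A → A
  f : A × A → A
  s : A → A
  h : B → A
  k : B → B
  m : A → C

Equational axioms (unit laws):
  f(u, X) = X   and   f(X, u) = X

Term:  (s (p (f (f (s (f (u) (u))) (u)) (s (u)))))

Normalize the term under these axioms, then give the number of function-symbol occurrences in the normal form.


size = 7

1. (s (p (f (f (s (f (u) (u))) (u)) (s (u)))))  →  (s (p (f (s (f (u) (u))) (s (u)))))
2. (s (p (f (s (f (u) (u))) (s (u)))))  →  (s (p (f (s (u)) (s (u)))))
normal form: (s (p (f (s (u)) (s (u)))))


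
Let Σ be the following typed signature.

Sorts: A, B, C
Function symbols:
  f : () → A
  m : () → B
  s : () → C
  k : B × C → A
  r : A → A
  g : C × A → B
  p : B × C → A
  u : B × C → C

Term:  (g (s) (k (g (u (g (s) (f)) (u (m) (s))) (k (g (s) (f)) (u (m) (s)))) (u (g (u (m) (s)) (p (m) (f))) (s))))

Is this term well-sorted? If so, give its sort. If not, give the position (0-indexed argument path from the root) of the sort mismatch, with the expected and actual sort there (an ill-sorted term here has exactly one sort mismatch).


  (s) : C
          (s) : C
          (f) : A
        (g (s) (f)) : B
          (m) : B
          (s) : C
        (u (m) (s)) : C
      (u (g (s) (f)) (u (m) (s))) : C
          (s) : C
          (f) : A
        (g (s) (f)) : B
          (m) : B
          (s) : C
        (u (m) (s)) : C
      (k (g (s) (f)) (u (m) (s))) : A
    (g (u (g (s) (f)) (u (m) (s))) (k (g (s) (f)) (u (m) (s)))) : B
          (m) : B
          (s) : C
        (u (m) (s)) : C
          (m) : B
          (f) : A
        (p (m) (f)) : ✗ arg 1 at [1, 1, 0, 1, 1] has sort A, expected C
      (s) : C

ill-sorted at position [1, 1, 0, 1, 1]: expected C, got A
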